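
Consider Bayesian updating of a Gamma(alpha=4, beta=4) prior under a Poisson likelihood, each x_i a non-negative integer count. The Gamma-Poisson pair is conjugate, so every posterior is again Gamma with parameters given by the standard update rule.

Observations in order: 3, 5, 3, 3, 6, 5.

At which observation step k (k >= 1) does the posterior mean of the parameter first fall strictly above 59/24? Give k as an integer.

k = 5

obs 1: x=3 → posterior Gamma(7, 5)
obs 2: x=5 → posterior Gamma(12, 6)
obs 3: x=3 → posterior Gamma(15, 7)
obs 4: x=3 → posterior Gamma(18, 8)
obs 5: x=6 → posterior Gamma(24, 9)
obs 6: x=5 → posterior Gamma(29, 10)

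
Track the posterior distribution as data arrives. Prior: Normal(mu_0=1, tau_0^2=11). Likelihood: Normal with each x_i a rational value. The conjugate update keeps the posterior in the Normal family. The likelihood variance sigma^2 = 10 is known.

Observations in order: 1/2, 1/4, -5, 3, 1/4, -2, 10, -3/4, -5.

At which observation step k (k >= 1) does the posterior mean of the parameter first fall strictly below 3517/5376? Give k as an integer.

k = 2

obs 1: x=1/2 → posterior Normal(31/42, 110/21)
obs 2: x=1/4 → posterior Normal(73/128, 55/16)
obs 3: x=-5 → posterior Normal(-147/172, 110/43)
obs 4: x=3 → posterior Normal(-5/72, 55/27)
obs 5: x=1/4 → posterior Normal(-1/65, 22/13)
obs 6: x=-2 → posterior Normal(-23/76, 55/38)
obs 7: x=10 → posterior Normal(1, 110/87)
obs 8: x=-3/4 → posterior Normal(45/56, 55/49)
obs 9: x=-5 → posterior Normal(95/436, 110/109)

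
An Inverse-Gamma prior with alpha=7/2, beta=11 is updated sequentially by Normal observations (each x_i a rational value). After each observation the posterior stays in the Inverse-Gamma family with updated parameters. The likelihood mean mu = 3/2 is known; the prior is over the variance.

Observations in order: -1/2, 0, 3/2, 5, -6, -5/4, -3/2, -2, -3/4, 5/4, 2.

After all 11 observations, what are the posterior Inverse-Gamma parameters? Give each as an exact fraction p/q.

obs 1: x=-1/2 → posterior Inverse-Gamma(4, 13)
obs 2: x=0 → posterior Inverse-Gamma(9/2, 113/8)
obs 3: x=3/2 → posterior Inverse-Gamma(5, 113/8)
obs 4: x=5 → posterior Inverse-Gamma(11/2, 81/4)
obs 5: x=-6 → posterior Inverse-Gamma(6, 387/8)
obs 6: x=-5/4 → posterior Inverse-Gamma(13/2, 1669/32)
obs 7: x=-3/2 → posterior Inverse-Gamma(7, 1813/32)
obs 8: x=-2 → posterior Inverse-Gamma(15/2, 2009/32)
obs 9: x=-3/4 → posterior Inverse-Gamma(8, 1045/16)
obs 10: x=5/4 → posterior Inverse-Gamma(17/2, 2091/32)
obs 11: x=2 → posterior Inverse-Gamma(9, 2095/32)

alpha=9, beta=2095/32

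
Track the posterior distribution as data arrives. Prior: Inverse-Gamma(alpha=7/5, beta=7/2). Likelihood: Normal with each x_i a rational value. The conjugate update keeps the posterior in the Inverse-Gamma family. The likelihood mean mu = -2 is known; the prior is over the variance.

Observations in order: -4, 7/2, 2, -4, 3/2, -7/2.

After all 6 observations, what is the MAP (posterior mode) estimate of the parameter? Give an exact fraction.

505/72

obs 1: x=-4 → posterior Inverse-Gamma(19/10, 11/2)
obs 2: x=7/2 → posterior Inverse-Gamma(12/5, 165/8)
obs 3: x=2 → posterior Inverse-Gamma(29/10, 229/8)
obs 4: x=-4 → posterior Inverse-Gamma(17/5, 245/8)
obs 5: x=3/2 → posterior Inverse-Gamma(39/10, 147/4)
obs 6: x=-7/2 → posterior Inverse-Gamma(22/5, 303/8)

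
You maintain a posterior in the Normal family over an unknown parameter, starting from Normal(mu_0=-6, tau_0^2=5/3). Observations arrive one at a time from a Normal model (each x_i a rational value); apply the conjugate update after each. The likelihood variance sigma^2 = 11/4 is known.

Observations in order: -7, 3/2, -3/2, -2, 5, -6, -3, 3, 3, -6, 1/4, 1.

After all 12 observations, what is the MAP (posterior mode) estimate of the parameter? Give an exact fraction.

-433/273

obs 1: x=-7 → posterior Normal(-338/53, 55/53)
obs 2: x=3/2 → posterior Normal(-308/73, 55/73)
obs 3: x=-3/2 → posterior Normal(-338/93, 55/93)
obs 4: x=-2 → posterior Normal(-378/113, 55/113)
obs 5: x=5 → posterior Normal(-278/133, 55/133)
obs 6: x=-6 → posterior Normal(-398/153, 55/153)
obs 7: x=-3 → posterior Normal(-458/173, 55/173)
obs 8: x=3 → posterior Normal(-398/193, 55/193)
obs 9: x=3 → posterior Normal(-338/213, 55/213)
obs 10: x=-6 → posterior Normal(-458/233, 55/233)
obs 11: x=1/4 → posterior Normal(-453/253, 5/23)
obs 12: x=1 → posterior Normal(-433/273, 55/273)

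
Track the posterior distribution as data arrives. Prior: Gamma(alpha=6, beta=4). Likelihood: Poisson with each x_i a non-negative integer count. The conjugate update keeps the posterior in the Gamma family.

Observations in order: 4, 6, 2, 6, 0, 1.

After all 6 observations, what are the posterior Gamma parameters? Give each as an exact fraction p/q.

alpha=25, beta=10

obs 1: x=4 → posterior Gamma(10, 5)
obs 2: x=6 → posterior Gamma(16, 6)
obs 3: x=2 → posterior Gamma(18, 7)
obs 4: x=6 → posterior Gamma(24, 8)
obs 5: x=0 → posterior Gamma(24, 9)
obs 6: x=1 → posterior Gamma(25, 10)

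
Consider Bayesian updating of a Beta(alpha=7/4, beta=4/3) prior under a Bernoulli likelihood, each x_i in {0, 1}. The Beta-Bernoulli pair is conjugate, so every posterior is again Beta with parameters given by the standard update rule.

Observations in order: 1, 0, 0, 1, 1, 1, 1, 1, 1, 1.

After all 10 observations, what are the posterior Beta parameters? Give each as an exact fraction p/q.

alpha=39/4, beta=10/3

obs 1: x=1 → posterior Beta(11/4, 4/3)
obs 2: x=0 → posterior Beta(11/4, 7/3)
obs 3: x=0 → posterior Beta(11/4, 10/3)
obs 4: x=1 → posterior Beta(15/4, 10/3)
obs 5: x=1 → posterior Beta(19/4, 10/3)
obs 6: x=1 → posterior Beta(23/4, 10/3)
obs 7: x=1 → posterior Beta(27/4, 10/3)
obs 8: x=1 → posterior Beta(31/4, 10/3)
obs 9: x=1 → posterior Beta(35/4, 10/3)
obs 10: x=1 → posterior Beta(39/4, 10/3)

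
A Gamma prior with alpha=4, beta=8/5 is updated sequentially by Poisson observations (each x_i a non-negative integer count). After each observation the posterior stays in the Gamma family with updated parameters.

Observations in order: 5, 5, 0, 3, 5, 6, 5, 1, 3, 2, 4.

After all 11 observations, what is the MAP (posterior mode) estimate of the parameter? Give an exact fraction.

obs 1: x=5 → posterior Gamma(9, 13/5)
obs 2: x=5 → posterior Gamma(14, 18/5)
obs 3: x=0 → posterior Gamma(14, 23/5)
obs 4: x=3 → posterior Gamma(17, 28/5)
obs 5: x=5 → posterior Gamma(22, 33/5)
obs 6: x=6 → posterior Gamma(28, 38/5)
obs 7: x=5 → posterior Gamma(33, 43/5)
obs 8: x=1 → posterior Gamma(34, 48/5)
obs 9: x=3 → posterior Gamma(37, 53/5)
obs 10: x=2 → posterior Gamma(39, 58/5)
obs 11: x=4 → posterior Gamma(43, 63/5)

10/3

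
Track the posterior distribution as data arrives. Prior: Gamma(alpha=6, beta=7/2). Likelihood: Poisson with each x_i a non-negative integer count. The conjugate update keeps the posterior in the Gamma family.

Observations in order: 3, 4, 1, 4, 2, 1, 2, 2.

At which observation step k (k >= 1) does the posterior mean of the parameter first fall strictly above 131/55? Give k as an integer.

obs 1: x=3 → posterior Gamma(9, 9/2)
obs 2: x=4 → posterior Gamma(13, 11/2)
obs 3: x=1 → posterior Gamma(14, 13/2)
obs 4: x=4 → posterior Gamma(18, 15/2)
obs 5: x=2 → posterior Gamma(20, 17/2)
obs 6: x=1 → posterior Gamma(21, 19/2)
obs 7: x=2 → posterior Gamma(23, 21/2)
obs 8: x=2 → posterior Gamma(25, 23/2)

k = 4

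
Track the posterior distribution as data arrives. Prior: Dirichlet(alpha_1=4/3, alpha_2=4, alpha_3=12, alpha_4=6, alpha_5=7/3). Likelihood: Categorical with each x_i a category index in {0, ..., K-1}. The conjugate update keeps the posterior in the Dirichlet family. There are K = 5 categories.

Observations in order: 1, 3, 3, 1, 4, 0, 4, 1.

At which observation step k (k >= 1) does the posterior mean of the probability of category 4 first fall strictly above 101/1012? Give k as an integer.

k = 5

obs 1: x=1 → posterior Dirichlet(4/3, 5, 12, 6, 7/3)
obs 2: x=3 → posterior Dirichlet(4/3, 5, 12, 7, 7/3)
obs 3: x=3 → posterior Dirichlet(4/3, 5, 12, 8, 7/3)
obs 4: x=1 → posterior Dirichlet(4/3, 6, 12, 8, 7/3)
obs 5: x=4 → posterior Dirichlet(4/3, 6, 12, 8, 10/3)
obs 6: x=0 → posterior Dirichlet(7/3, 6, 12, 8, 10/3)
obs 7: x=4 → posterior Dirichlet(7/3, 6, 12, 8, 13/3)
obs 8: x=1 → posterior Dirichlet(7/3, 7, 12, 8, 13/3)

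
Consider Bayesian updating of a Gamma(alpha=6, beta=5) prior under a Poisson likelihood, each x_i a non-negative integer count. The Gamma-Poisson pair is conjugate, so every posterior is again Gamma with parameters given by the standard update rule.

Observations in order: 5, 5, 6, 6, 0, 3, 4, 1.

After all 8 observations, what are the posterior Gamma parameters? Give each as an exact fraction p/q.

obs 1: x=5 → posterior Gamma(11, 6)
obs 2: x=5 → posterior Gamma(16, 7)
obs 3: x=6 → posterior Gamma(22, 8)
obs 4: x=6 → posterior Gamma(28, 9)
obs 5: x=0 → posterior Gamma(28, 10)
obs 6: x=3 → posterior Gamma(31, 11)
obs 7: x=4 → posterior Gamma(35, 12)
obs 8: x=1 → posterior Gamma(36, 13)

alpha=36, beta=13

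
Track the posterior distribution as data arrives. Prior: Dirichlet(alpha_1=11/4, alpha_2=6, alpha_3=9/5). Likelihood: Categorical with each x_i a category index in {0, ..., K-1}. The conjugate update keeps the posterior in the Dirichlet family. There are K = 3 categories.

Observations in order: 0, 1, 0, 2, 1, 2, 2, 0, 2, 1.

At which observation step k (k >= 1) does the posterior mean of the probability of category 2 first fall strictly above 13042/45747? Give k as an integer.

k = 9

obs 1: x=0 → posterior Dirichlet(15/4, 6, 9/5)
obs 2: x=1 → posterior Dirichlet(15/4, 7, 9/5)
obs 3: x=0 → posterior Dirichlet(19/4, 7, 9/5)
obs 4: x=2 → posterior Dirichlet(19/4, 7, 14/5)
obs 5: x=1 → posterior Dirichlet(19/4, 8, 14/5)
obs 6: x=2 → posterior Dirichlet(19/4, 8, 19/5)
obs 7: x=2 → posterior Dirichlet(19/4, 8, 24/5)
obs 8: x=0 → posterior Dirichlet(23/4, 8, 24/5)
obs 9: x=2 → posterior Dirichlet(23/4, 8, 29/5)
obs 10: x=1 → posterior Dirichlet(23/4, 9, 29/5)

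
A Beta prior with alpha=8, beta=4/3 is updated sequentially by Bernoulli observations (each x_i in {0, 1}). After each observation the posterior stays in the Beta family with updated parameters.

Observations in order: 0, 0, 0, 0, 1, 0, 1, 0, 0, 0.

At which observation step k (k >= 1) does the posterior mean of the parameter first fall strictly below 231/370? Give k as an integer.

k = 4

obs 1: x=0 → posterior Beta(8, 7/3)
obs 2: x=0 → posterior Beta(8, 10/3)
obs 3: x=0 → posterior Beta(8, 13/3)
obs 4: x=0 → posterior Beta(8, 16/3)
obs 5: x=1 → posterior Beta(9, 16/3)
obs 6: x=0 → posterior Beta(9, 19/3)
obs 7: x=1 → posterior Beta(10, 19/3)
obs 8: x=0 → posterior Beta(10, 22/3)
obs 9: x=0 → posterior Beta(10, 25/3)
obs 10: x=0 → posterior Beta(10, 28/3)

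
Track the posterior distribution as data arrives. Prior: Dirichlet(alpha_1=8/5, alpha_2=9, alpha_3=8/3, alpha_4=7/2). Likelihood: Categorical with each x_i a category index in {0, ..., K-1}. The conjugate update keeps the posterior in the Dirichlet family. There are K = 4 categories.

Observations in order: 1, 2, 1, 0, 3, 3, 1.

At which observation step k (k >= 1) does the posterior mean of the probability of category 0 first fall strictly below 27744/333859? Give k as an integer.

obs 1: x=1 → posterior Dirichlet(8/5, 10, 8/3, 7/2)
obs 2: x=2 → posterior Dirichlet(8/5, 10, 11/3, 7/2)
obs 3: x=1 → posterior Dirichlet(8/5, 11, 11/3, 7/2)
obs 4: x=0 → posterior Dirichlet(13/5, 11, 11/3, 7/2)
obs 5: x=3 → posterior Dirichlet(13/5, 11, 11/3, 9/2)
obs 6: x=3 → posterior Dirichlet(13/5, 11, 11/3, 11/2)
obs 7: x=1 → posterior Dirichlet(13/5, 12, 11/3, 11/2)

k = 3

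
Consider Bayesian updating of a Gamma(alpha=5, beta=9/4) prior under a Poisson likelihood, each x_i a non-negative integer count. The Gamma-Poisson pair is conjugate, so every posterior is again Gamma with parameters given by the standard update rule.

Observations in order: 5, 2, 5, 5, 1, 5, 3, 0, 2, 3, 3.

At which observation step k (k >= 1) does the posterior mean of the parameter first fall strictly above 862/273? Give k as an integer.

obs 1: x=5 → posterior Gamma(10, 13/4)
obs 2: x=2 → posterior Gamma(12, 17/4)
obs 3: x=5 → posterior Gamma(17, 21/4)
obs 4: x=5 → posterior Gamma(22, 25/4)
obs 5: x=1 → posterior Gamma(23, 29/4)
obs 6: x=5 → posterior Gamma(28, 33/4)
obs 7: x=3 → posterior Gamma(31, 37/4)
obs 8: x=0 → posterior Gamma(31, 41/4)
obs 9: x=2 → posterior Gamma(33, 45/4)
obs 10: x=3 → posterior Gamma(36, 49/4)
obs 11: x=3 → posterior Gamma(39, 53/4)

k = 3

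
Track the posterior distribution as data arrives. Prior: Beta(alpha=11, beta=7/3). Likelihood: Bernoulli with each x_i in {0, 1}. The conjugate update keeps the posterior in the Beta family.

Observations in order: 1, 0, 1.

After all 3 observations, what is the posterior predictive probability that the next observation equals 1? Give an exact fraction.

obs 1: x=1 → posterior Beta(12, 7/3)
obs 2: x=0 → posterior Beta(12, 10/3)
obs 3: x=1 → posterior Beta(13, 10/3)

39/49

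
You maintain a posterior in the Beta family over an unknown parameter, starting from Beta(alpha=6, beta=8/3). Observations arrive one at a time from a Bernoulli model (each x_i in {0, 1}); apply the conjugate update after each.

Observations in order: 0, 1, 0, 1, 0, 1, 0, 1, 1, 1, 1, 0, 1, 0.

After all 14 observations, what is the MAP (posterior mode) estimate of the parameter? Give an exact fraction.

obs 1: x=0 → posterior Beta(6, 11/3)
obs 2: x=1 → posterior Beta(7, 11/3)
obs 3: x=0 → posterior Beta(7, 14/3)
obs 4: x=1 → posterior Beta(8, 14/3)
obs 5: x=0 → posterior Beta(8, 17/3)
obs 6: x=1 → posterior Beta(9, 17/3)
obs 7: x=0 → posterior Beta(9, 20/3)
obs 8: x=1 → posterior Beta(10, 20/3)
obs 9: x=1 → posterior Beta(11, 20/3)
obs 10: x=1 → posterior Beta(12, 20/3)
obs 11: x=1 → posterior Beta(13, 20/3)
obs 12: x=0 → posterior Beta(13, 23/3)
obs 13: x=1 → posterior Beta(14, 23/3)
obs 14: x=0 → posterior Beta(14, 26/3)

39/62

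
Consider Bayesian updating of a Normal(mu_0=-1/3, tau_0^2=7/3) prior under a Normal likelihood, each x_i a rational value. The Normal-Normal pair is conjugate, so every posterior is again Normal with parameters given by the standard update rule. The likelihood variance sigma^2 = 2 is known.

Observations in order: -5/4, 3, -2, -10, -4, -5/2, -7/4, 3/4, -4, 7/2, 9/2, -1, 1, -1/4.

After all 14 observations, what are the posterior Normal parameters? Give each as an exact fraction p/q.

mu_0=-25/26, tau_0^2=7/52

obs 1: x=-5/4 → posterior Normal(-43/52, 14/13)
obs 2: x=3 → posterior Normal(41/80, 7/10)
obs 3: x=-2 → posterior Normal(-5/36, 14/27)
obs 4: x=-10 → posterior Normal(-295/136, 7/17)
obs 5: x=-4 → posterior Normal(-407/164, 14/41)
obs 6: x=-5/2 → posterior Normal(-159/64, 7/24)
obs 7: x=-7/4 → posterior Normal(-263/110, 14/55)
obs 8: x=3/4 → posterior Normal(-505/248, 7/31)
obs 9: x=-4 → posterior Normal(-617/276, 14/69)
obs 10: x=7/2 → posterior Normal(-519/304, 7/38)
obs 11: x=9/2 → posterior Normal(-393/332, 14/83)
obs 12: x=-1 → posterior Normal(-421/360, 7/45)
obs 13: x=1 → posterior Normal(-393/388, 14/97)
obs 14: x=-1/4 → posterior Normal(-25/26, 7/52)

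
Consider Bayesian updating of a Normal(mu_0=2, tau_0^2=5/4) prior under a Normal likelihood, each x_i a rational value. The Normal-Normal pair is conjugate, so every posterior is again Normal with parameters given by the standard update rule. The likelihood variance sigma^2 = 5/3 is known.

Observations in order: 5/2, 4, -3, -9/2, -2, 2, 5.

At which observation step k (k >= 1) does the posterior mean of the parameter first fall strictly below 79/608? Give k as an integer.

obs 1: x=5/2 → posterior Normal(31/14, 5/7)
obs 2: x=4 → posterior Normal(11/4, 1/2)
obs 3: x=-3 → posterior Normal(37/26, 5/13)
obs 4: x=-9/2 → posterior Normal(5/16, 5/16)
obs 5: x=-2 → posterior Normal(-1/19, 5/19)
obs 6: x=2 → posterior Normal(5/22, 5/22)
obs 7: x=5 → posterior Normal(4/5, 1/5)

k = 5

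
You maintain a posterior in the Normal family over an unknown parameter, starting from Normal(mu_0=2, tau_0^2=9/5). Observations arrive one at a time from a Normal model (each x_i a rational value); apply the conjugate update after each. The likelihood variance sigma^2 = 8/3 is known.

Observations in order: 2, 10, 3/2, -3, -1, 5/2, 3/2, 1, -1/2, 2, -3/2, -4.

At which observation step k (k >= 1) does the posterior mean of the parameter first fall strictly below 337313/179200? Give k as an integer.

k = 8

obs 1: x=2 → posterior Normal(2, 72/67)
obs 2: x=10 → posterior Normal(202/47, 36/47)
obs 3: x=3/2 → posterior Normal(889/242, 72/121)
obs 4: x=-3 → posterior Normal(727/296, 18/37)
obs 5: x=-1 → posterior Normal(673/350, 72/175)
obs 6: x=5/2 → posterior Normal(2, 36/101)
obs 7: x=3/2 → posterior Normal(889/458, 72/229)
obs 8: x=1 → posterior Normal(943/512, 9/32)
obs 9: x=-1/2 → posterior Normal(458/283, 72/283)
obs 10: x=2 → posterior Normal(256/155, 36/155)
obs 11: x=-3/2 → posterior Normal(943/674, 72/337)
obs 12: x=-4 → posterior Normal(727/728, 18/91)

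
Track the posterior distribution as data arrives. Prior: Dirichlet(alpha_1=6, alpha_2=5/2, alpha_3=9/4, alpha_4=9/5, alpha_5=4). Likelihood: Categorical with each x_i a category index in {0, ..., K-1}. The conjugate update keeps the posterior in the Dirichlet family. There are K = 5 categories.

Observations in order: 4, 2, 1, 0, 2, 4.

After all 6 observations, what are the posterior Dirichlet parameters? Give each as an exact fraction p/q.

obs 1: x=4 → posterior Dirichlet(6, 5/2, 9/4, 9/5, 5)
obs 2: x=2 → posterior Dirichlet(6, 5/2, 13/4, 9/5, 5)
obs 3: x=1 → posterior Dirichlet(6, 7/2, 13/4, 9/5, 5)
obs 4: x=0 → posterior Dirichlet(7, 7/2, 13/4, 9/5, 5)
obs 5: x=2 → posterior Dirichlet(7, 7/2, 17/4, 9/5, 5)
obs 6: x=4 → posterior Dirichlet(7, 7/2, 17/4, 9/5, 6)

alpha_1=7, alpha_2=7/2, alpha_3=17/4, alpha_4=9/5, alpha_5=6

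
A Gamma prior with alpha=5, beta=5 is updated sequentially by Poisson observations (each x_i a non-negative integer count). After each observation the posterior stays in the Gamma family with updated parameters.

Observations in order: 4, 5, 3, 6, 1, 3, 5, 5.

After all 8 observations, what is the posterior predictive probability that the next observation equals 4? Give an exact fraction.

obs 1: x=4 → posterior Gamma(9, 6)
obs 2: x=5 → posterior Gamma(14, 7)
obs 3: x=3 → posterior Gamma(17, 8)
obs 4: x=6 → posterior Gamma(23, 9)
obs 5: x=1 → posterior Gamma(24, 10)
obs 6: x=3 → posterior Gamma(27, 11)
obs 7: x=5 → posterior Gamma(32, 12)
obs 8: x=5 → posterior Gamma(37, 13)

7512296437971171789607525946208938758895126435/49002638761374897410395527077249545674982162432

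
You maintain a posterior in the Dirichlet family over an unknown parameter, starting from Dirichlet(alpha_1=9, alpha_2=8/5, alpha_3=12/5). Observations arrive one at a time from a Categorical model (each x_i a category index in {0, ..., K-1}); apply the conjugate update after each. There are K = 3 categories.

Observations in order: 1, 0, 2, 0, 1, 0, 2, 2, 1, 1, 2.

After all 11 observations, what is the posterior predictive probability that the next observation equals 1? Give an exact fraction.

7/30

obs 1: x=1 → posterior Dirichlet(9, 13/5, 12/5)
obs 2: x=0 → posterior Dirichlet(10, 13/5, 12/5)
obs 3: x=2 → posterior Dirichlet(10, 13/5, 17/5)
obs 4: x=0 → posterior Dirichlet(11, 13/5, 17/5)
obs 5: x=1 → posterior Dirichlet(11, 18/5, 17/5)
obs 6: x=0 → posterior Dirichlet(12, 18/5, 17/5)
obs 7: x=2 → posterior Dirichlet(12, 18/5, 22/5)
obs 8: x=2 → posterior Dirichlet(12, 18/5, 27/5)
obs 9: x=1 → posterior Dirichlet(12, 23/5, 27/5)
obs 10: x=1 → posterior Dirichlet(12, 28/5, 27/5)
obs 11: x=2 → posterior Dirichlet(12, 28/5, 32/5)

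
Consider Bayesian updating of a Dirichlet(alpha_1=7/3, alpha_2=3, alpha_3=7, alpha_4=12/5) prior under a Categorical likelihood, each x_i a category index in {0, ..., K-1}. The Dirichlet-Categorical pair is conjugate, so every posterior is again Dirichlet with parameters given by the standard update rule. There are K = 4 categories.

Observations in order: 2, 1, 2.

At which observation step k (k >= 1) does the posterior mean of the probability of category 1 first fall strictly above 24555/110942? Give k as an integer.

obs 1: x=2 → posterior Dirichlet(7/3, 3, 8, 12/5)
obs 2: x=1 → posterior Dirichlet(7/3, 4, 8, 12/5)
obs 3: x=2 → posterior Dirichlet(7/3, 4, 9, 12/5)

k = 2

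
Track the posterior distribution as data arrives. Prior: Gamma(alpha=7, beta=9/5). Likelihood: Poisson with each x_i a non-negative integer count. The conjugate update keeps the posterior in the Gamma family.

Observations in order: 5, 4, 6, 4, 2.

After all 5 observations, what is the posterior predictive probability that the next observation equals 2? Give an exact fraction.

obs 1: x=5 → posterior Gamma(12, 14/5)
obs 2: x=4 → posterior Gamma(16, 19/5)
obs 3: x=6 → posterior Gamma(22, 24/5)
obs 4: x=4 → posterior Gamma(26, 29/5)
obs 5: x=2 → posterior Gamma(28, 34/5)

77245950136830430005614777183741627056154214400/539433869154135747306270525845277238187683254801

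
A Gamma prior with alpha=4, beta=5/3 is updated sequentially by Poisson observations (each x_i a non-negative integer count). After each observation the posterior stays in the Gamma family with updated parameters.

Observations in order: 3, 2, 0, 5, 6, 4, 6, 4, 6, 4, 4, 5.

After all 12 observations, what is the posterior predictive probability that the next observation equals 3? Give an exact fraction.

1933733200205707284128241260156951380445825780099389990916124906641713316449286700339957795/9816511915309057084350660693959048511472069844833390864953274276524598464777618777121488896

obs 1: x=3 → posterior Gamma(7, 8/3)
obs 2: x=2 → posterior Gamma(9, 11/3)
obs 3: x=0 → posterior Gamma(9, 14/3)
obs 4: x=5 → posterior Gamma(14, 17/3)
obs 5: x=6 → posterior Gamma(20, 20/3)
obs 6: x=4 → posterior Gamma(24, 23/3)
obs 7: x=6 → posterior Gamma(30, 26/3)
obs 8: x=4 → posterior Gamma(34, 29/3)
obs 9: x=6 → posterior Gamma(40, 32/3)
obs 10: x=4 → posterior Gamma(44, 35/3)
obs 11: x=4 → posterior Gamma(48, 38/3)
obs 12: x=5 → posterior Gamma(53, 41/3)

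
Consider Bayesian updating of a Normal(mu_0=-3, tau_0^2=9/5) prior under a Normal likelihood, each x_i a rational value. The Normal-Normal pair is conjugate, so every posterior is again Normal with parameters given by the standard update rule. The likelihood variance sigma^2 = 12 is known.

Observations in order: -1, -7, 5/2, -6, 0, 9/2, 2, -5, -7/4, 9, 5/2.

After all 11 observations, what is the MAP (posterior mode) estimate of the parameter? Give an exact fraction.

-243/212

obs 1: x=-1 → posterior Normal(-63/23, 36/23)
obs 2: x=-7 → posterior Normal(-42/13, 18/13)
obs 3: x=5/2 → posterior Normal(-153/58, 36/29)
obs 4: x=-6 → posterior Normal(-189/64, 9/8)
obs 5: x=0 → posterior Normal(-27/10, 36/35)
obs 6: x=9/2 → posterior Normal(-81/38, 18/19)
obs 7: x=2 → posterior Normal(-75/41, 36/41)
obs 8: x=-5 → posterior Normal(-45/22, 9/11)
obs 9: x=-7/4 → posterior Normal(-381/188, 36/47)
obs 10: x=9 → posterior Normal(-273/200, 18/25)
obs 11: x=5/2 → posterior Normal(-243/212, 36/53)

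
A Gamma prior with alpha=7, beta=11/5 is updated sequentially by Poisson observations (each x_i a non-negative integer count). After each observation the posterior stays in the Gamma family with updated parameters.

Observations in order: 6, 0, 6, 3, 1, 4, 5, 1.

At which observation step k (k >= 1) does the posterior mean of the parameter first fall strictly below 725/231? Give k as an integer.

obs 1: x=6 → posterior Gamma(13, 16/5)
obs 2: x=0 → posterior Gamma(13, 21/5)
obs 3: x=6 → posterior Gamma(19, 26/5)
obs 4: x=3 → posterior Gamma(22, 31/5)
obs 5: x=1 → posterior Gamma(23, 36/5)
obs 6: x=4 → posterior Gamma(27, 41/5)
obs 7: x=5 → posterior Gamma(32, 46/5)
obs 8: x=1 → posterior Gamma(33, 51/5)

k = 2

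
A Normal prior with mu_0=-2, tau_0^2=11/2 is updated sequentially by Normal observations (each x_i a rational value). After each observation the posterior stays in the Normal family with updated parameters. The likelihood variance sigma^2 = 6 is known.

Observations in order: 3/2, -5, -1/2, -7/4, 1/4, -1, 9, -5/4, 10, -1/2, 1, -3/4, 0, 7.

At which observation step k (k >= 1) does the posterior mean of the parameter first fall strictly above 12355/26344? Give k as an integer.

obs 1: x=3/2 → posterior Normal(-15/46, 66/23)
obs 2: x=-5 → posterior Normal(-125/68, 33/17)
obs 3: x=-1/2 → posterior Normal(-68/45, 22/15)
obs 4: x=-7/4 → posterior Normal(-349/224, 33/28)
obs 5: x=1/4 → posterior Normal(-169/134, 66/67)
obs 6: x=-1 → posterior Normal(-191/156, 11/13)
obs 7: x=9 → posterior Normal(7/178, 66/89)
obs 8: x=-5/4 → posterior Normal(-41/400, 33/50)
obs 9: x=10 → posterior Normal(133/148, 22/37)
obs 10: x=-1/2 → posterior Normal(377/488, 33/61)
obs 11: x=1 → posterior Normal(421/532, 66/133)
obs 12: x=-3/4 → posterior Normal(97/144, 11/24)
obs 13: x=0 → posterior Normal(97/155, 66/155)
obs 14: x=7 → posterior Normal(87/83, 33/83)

k = 9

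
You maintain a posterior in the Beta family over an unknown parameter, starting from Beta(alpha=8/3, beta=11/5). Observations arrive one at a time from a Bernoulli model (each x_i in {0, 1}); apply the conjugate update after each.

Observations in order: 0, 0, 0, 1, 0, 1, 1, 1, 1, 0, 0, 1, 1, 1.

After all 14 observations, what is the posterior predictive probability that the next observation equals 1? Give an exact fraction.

160/283

obs 1: x=0 → posterior Beta(8/3, 16/5)
obs 2: x=0 → posterior Beta(8/3, 21/5)
obs 3: x=0 → posterior Beta(8/3, 26/5)
obs 4: x=1 → posterior Beta(11/3, 26/5)
obs 5: x=0 → posterior Beta(11/3, 31/5)
obs 6: x=1 → posterior Beta(14/3, 31/5)
obs 7: x=1 → posterior Beta(17/3, 31/5)
obs 8: x=1 → posterior Beta(20/3, 31/5)
obs 9: x=1 → posterior Beta(23/3, 31/5)
obs 10: x=0 → posterior Beta(23/3, 36/5)
obs 11: x=0 → posterior Beta(23/3, 41/5)
obs 12: x=1 → posterior Beta(26/3, 41/5)
obs 13: x=1 → posterior Beta(29/3, 41/5)
obs 14: x=1 → posterior Beta(32/3, 41/5)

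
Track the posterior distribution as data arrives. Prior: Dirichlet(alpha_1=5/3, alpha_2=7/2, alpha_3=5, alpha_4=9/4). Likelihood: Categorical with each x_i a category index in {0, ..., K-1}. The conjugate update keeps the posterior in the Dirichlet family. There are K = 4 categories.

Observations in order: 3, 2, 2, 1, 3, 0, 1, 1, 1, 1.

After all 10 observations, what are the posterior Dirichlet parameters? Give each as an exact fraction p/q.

obs 1: x=3 → posterior Dirichlet(5/3, 7/2, 5, 13/4)
obs 2: x=2 → posterior Dirichlet(5/3, 7/2, 6, 13/4)
obs 3: x=2 → posterior Dirichlet(5/3, 7/2, 7, 13/4)
obs 4: x=1 → posterior Dirichlet(5/3, 9/2, 7, 13/4)
obs 5: x=3 → posterior Dirichlet(5/3, 9/2, 7, 17/4)
obs 6: x=0 → posterior Dirichlet(8/3, 9/2, 7, 17/4)
obs 7: x=1 → posterior Dirichlet(8/3, 11/2, 7, 17/4)
obs 8: x=1 → posterior Dirichlet(8/3, 13/2, 7, 17/4)
obs 9: x=1 → posterior Dirichlet(8/3, 15/2, 7, 17/4)
obs 10: x=1 → posterior Dirichlet(8/3, 17/2, 7, 17/4)

alpha_1=8/3, alpha_2=17/2, alpha_3=7, alpha_4=17/4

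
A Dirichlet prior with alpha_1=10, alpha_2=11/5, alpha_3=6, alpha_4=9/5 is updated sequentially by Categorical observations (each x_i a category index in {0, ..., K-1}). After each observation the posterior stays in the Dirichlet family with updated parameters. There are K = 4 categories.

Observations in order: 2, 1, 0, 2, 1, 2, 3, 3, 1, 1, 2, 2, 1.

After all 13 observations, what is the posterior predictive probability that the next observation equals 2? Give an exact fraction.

1/3

obs 1: x=2 → posterior Dirichlet(10, 11/5, 7, 9/5)
obs 2: x=1 → posterior Dirichlet(10, 16/5, 7, 9/5)
obs 3: x=0 → posterior Dirichlet(11, 16/5, 7, 9/5)
obs 4: x=2 → posterior Dirichlet(11, 16/5, 8, 9/5)
obs 5: x=1 → posterior Dirichlet(11, 21/5, 8, 9/5)
obs 6: x=2 → posterior Dirichlet(11, 21/5, 9, 9/5)
obs 7: x=3 → posterior Dirichlet(11, 21/5, 9, 14/5)
obs 8: x=3 → posterior Dirichlet(11, 21/5, 9, 19/5)
obs 9: x=1 → posterior Dirichlet(11, 26/5, 9, 19/5)
obs 10: x=1 → posterior Dirichlet(11, 31/5, 9, 19/5)
obs 11: x=2 → posterior Dirichlet(11, 31/5, 10, 19/5)
obs 12: x=2 → posterior Dirichlet(11, 31/5, 11, 19/5)
obs 13: x=1 → posterior Dirichlet(11, 36/5, 11, 19/5)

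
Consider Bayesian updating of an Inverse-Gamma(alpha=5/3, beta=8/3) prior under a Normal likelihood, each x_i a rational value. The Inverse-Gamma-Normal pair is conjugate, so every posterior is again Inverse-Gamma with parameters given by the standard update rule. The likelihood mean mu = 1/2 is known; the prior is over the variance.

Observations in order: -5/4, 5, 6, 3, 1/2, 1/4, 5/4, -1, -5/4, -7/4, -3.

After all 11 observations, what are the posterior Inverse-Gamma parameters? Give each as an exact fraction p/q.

alpha=43/6, beta=4243/96

obs 1: x=-5/4 → posterior Inverse-Gamma(13/6, 403/96)
obs 2: x=5 → posterior Inverse-Gamma(8/3, 1375/96)
obs 3: x=6 → posterior Inverse-Gamma(19/6, 2827/96)
obs 4: x=3 → posterior Inverse-Gamma(11/3, 3127/96)
obs 5: x=1/2 → posterior Inverse-Gamma(25/6, 3127/96)
obs 6: x=1/4 → posterior Inverse-Gamma(14/3, 1565/48)
obs 7: x=5/4 → posterior Inverse-Gamma(31/6, 3157/96)
obs 8: x=-1 → posterior Inverse-Gamma(17/3, 3265/96)
obs 9: x=-5/4 → posterior Inverse-Gamma(37/6, 853/24)
obs 10: x=-7/4 → posterior Inverse-Gamma(20/3, 3655/96)
obs 11: x=-3 → posterior Inverse-Gamma(43/6, 4243/96)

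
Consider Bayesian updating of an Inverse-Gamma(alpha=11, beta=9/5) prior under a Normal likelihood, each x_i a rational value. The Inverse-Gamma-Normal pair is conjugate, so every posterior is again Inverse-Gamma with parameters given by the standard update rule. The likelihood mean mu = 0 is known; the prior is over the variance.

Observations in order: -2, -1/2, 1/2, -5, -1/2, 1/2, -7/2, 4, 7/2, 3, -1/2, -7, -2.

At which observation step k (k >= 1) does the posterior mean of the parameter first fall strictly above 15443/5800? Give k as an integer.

k = 10

obs 1: x=-2 → posterior Inverse-Gamma(23/2, 19/5)
obs 2: x=-1/2 → posterior Inverse-Gamma(12, 157/40)
obs 3: x=1/2 → posterior Inverse-Gamma(25/2, 81/20)
obs 4: x=-5 → posterior Inverse-Gamma(13, 331/20)
obs 5: x=-1/2 → posterior Inverse-Gamma(27/2, 667/40)
obs 6: x=1/2 → posterior Inverse-Gamma(14, 84/5)
obs 7: x=-7/2 → posterior Inverse-Gamma(29/2, 917/40)
obs 8: x=4 → posterior Inverse-Gamma(15, 1237/40)
obs 9: x=7/2 → posterior Inverse-Gamma(31/2, 741/20)
obs 10: x=3 → posterior Inverse-Gamma(16, 831/20)
obs 11: x=-1/2 → posterior Inverse-Gamma(33/2, 1667/40)
obs 12: x=-7 → posterior Inverse-Gamma(17, 2647/40)
obs 13: x=-2 → posterior Inverse-Gamma(35/2, 2727/40)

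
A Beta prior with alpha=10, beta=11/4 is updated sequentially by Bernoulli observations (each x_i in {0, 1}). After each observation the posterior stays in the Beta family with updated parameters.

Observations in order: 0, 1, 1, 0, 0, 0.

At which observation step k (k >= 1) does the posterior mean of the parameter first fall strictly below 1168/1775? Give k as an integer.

k = 6

obs 1: x=0 → posterior Beta(10, 15/4)
obs 2: x=1 → posterior Beta(11, 15/4)
obs 3: x=1 → posterior Beta(12, 15/4)
obs 4: x=0 → posterior Beta(12, 19/4)
obs 5: x=0 → posterior Beta(12, 23/4)
obs 6: x=0 → posterior Beta(12, 27/4)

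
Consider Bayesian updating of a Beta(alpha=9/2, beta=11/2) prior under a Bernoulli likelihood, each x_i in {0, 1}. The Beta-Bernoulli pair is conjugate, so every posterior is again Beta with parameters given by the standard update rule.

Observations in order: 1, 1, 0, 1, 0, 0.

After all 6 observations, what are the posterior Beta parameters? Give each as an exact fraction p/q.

alpha=15/2, beta=17/2

obs 1: x=1 → posterior Beta(11/2, 11/2)
obs 2: x=1 → posterior Beta(13/2, 11/2)
obs 3: x=0 → posterior Beta(13/2, 13/2)
obs 4: x=1 → posterior Beta(15/2, 13/2)
obs 5: x=0 → posterior Beta(15/2, 15/2)
obs 6: x=0 → posterior Beta(15/2, 17/2)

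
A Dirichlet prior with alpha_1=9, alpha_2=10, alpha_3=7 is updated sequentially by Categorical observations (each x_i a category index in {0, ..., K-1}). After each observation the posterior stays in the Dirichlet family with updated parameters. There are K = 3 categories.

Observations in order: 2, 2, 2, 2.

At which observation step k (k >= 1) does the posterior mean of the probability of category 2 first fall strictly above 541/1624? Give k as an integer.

k = 3

obs 1: x=2 → posterior Dirichlet(9, 10, 8)
obs 2: x=2 → posterior Dirichlet(9, 10, 9)
obs 3: x=2 → posterior Dirichlet(9, 10, 10)
obs 4: x=2 → posterior Dirichlet(9, 10, 11)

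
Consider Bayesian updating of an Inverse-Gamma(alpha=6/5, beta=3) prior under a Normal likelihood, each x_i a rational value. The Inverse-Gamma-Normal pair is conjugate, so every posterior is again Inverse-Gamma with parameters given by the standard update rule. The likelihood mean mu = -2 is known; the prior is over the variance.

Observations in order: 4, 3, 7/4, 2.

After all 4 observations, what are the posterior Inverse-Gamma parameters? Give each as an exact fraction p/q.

alpha=16/5, beta=1553/32

obs 1: x=4 → posterior Inverse-Gamma(17/10, 21)
obs 2: x=3 → posterior Inverse-Gamma(11/5, 67/2)
obs 3: x=7/4 → posterior Inverse-Gamma(27/10, 1297/32)
obs 4: x=2 → posterior Inverse-Gamma(16/5, 1553/32)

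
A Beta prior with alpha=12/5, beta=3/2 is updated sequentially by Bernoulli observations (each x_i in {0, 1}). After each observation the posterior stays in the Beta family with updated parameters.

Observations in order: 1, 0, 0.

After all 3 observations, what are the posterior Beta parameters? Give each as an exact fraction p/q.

alpha=17/5, beta=7/2

obs 1: x=1 → posterior Beta(17/5, 3/2)
obs 2: x=0 → posterior Beta(17/5, 5/2)
obs 3: x=0 → posterior Beta(17/5, 7/2)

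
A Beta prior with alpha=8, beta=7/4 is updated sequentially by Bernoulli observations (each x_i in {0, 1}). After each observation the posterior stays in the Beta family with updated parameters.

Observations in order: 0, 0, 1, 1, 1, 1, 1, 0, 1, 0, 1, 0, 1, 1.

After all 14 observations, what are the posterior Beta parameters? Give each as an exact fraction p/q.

obs 1: x=0 → posterior Beta(8, 11/4)
obs 2: x=0 → posterior Beta(8, 15/4)
obs 3: x=1 → posterior Beta(9, 15/4)
obs 4: x=1 → posterior Beta(10, 15/4)
obs 5: x=1 → posterior Beta(11, 15/4)
obs 6: x=1 → posterior Beta(12, 15/4)
obs 7: x=1 → posterior Beta(13, 15/4)
obs 8: x=0 → posterior Beta(13, 19/4)
obs 9: x=1 → posterior Beta(14, 19/4)
obs 10: x=0 → posterior Beta(14, 23/4)
obs 11: x=1 → posterior Beta(15, 23/4)
obs 12: x=0 → posterior Beta(15, 27/4)
obs 13: x=1 → posterior Beta(16, 27/4)
obs 14: x=1 → posterior Beta(17, 27/4)

alpha=17, beta=27/4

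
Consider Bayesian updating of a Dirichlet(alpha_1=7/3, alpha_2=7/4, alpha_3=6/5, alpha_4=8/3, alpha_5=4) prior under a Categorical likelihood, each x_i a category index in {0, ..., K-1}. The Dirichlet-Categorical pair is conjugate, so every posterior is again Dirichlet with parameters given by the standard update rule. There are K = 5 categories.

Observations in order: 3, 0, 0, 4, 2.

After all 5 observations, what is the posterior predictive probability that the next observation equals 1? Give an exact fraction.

35/339

obs 1: x=3 → posterior Dirichlet(7/3, 7/4, 6/5, 11/3, 4)
obs 2: x=0 → posterior Dirichlet(10/3, 7/4, 6/5, 11/3, 4)
obs 3: x=0 → posterior Dirichlet(13/3, 7/4, 6/5, 11/3, 4)
obs 4: x=4 → posterior Dirichlet(13/3, 7/4, 6/5, 11/3, 5)
obs 5: x=2 → posterior Dirichlet(13/3, 7/4, 11/5, 11/3, 5)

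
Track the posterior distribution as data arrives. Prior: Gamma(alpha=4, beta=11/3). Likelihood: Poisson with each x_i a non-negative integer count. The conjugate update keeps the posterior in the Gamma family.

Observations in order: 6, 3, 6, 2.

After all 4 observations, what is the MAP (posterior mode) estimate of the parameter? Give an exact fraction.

60/23

obs 1: x=6 → posterior Gamma(10, 14/3)
obs 2: x=3 → posterior Gamma(13, 17/3)
obs 3: x=6 → posterior Gamma(19, 20/3)
obs 4: x=2 → posterior Gamma(21, 23/3)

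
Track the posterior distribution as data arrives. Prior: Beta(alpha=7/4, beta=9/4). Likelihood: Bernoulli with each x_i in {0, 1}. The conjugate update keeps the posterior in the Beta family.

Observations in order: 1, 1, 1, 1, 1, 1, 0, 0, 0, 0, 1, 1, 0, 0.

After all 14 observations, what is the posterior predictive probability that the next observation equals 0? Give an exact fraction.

obs 1: x=1 → posterior Beta(11/4, 9/4)
obs 2: x=1 → posterior Beta(15/4, 9/4)
obs 3: x=1 → posterior Beta(19/4, 9/4)
obs 4: x=1 → posterior Beta(23/4, 9/4)
obs 5: x=1 → posterior Beta(27/4, 9/4)
obs 6: x=1 → posterior Beta(31/4, 9/4)
obs 7: x=0 → posterior Beta(31/4, 13/4)
obs 8: x=0 → posterior Beta(31/4, 17/4)
obs 9: x=0 → posterior Beta(31/4, 21/4)
obs 10: x=0 → posterior Beta(31/4, 25/4)
obs 11: x=1 → posterior Beta(35/4, 25/4)
obs 12: x=1 → posterior Beta(39/4, 25/4)
obs 13: x=0 → posterior Beta(39/4, 29/4)
obs 14: x=0 → posterior Beta(39/4, 33/4)

11/24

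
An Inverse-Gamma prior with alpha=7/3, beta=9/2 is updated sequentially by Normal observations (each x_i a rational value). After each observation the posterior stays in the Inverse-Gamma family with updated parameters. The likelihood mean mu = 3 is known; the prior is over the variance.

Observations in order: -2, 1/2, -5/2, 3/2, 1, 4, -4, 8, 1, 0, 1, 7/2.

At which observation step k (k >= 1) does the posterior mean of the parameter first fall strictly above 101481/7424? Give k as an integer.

obs 1: x=-2 → posterior Inverse-Gamma(17/6, 17)
obs 2: x=1/2 → posterior Inverse-Gamma(10/3, 161/8)
obs 3: x=-5/2 → posterior Inverse-Gamma(23/6, 141/4)
obs 4: x=3/2 → posterior Inverse-Gamma(13/3, 291/8)
obs 5: x=1 → posterior Inverse-Gamma(29/6, 307/8)
obs 6: x=4 → posterior Inverse-Gamma(16/3, 311/8)
obs 7: x=-4 → posterior Inverse-Gamma(35/6, 507/8)
obs 8: x=8 → posterior Inverse-Gamma(19/3, 607/8)
obs 9: x=1 → posterior Inverse-Gamma(41/6, 623/8)
obs 10: x=0 → posterior Inverse-Gamma(22/3, 659/8)
obs 11: x=1 → posterior Inverse-Gamma(47/6, 675/8)
obs 12: x=7/2 → posterior Inverse-Gamma(25/3, 169/2)

k = 8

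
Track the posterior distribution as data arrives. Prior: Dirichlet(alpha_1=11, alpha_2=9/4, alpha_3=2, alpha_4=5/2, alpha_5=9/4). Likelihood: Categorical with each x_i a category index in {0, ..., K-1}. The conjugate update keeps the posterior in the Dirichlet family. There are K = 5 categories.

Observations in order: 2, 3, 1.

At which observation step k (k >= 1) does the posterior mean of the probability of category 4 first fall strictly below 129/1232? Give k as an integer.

obs 1: x=2 → posterior Dirichlet(11, 9/4, 3, 5/2, 9/4)
obs 2: x=3 → posterior Dirichlet(11, 9/4, 3, 7/2, 9/4)
obs 3: x=1 → posterior Dirichlet(11, 13/4, 3, 7/2, 9/4)

k = 2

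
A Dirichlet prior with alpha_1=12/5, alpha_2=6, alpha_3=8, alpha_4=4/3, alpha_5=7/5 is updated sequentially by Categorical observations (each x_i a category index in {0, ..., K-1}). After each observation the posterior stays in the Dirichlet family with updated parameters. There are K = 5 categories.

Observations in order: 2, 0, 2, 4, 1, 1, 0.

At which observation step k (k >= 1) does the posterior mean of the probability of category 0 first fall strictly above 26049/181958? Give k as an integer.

k = 2

obs 1: x=2 → posterior Dirichlet(12/5, 6, 9, 4/3, 7/5)
obs 2: x=0 → posterior Dirichlet(17/5, 6, 9, 4/3, 7/5)
obs 3: x=2 → posterior Dirichlet(17/5, 6, 10, 4/3, 7/5)
obs 4: x=4 → posterior Dirichlet(17/5, 6, 10, 4/3, 12/5)
obs 5: x=1 → posterior Dirichlet(17/5, 7, 10, 4/3, 12/5)
obs 6: x=1 → posterior Dirichlet(17/5, 8, 10, 4/3, 12/5)
obs 7: x=0 → posterior Dirichlet(22/5, 8, 10, 4/3, 12/5)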